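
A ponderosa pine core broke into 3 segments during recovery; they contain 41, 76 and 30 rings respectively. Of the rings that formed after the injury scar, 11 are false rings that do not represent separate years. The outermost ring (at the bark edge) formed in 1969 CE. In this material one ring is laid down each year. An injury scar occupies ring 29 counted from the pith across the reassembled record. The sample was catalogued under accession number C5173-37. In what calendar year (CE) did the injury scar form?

1862 CE

Total rings = 41 + 76 + 30 = 147.
Between ring 29 and the bark edge there are 147 − 29 = 118 rings.
118 − 11 false = 107 true rings after the injury scar.
Counting back 107 years from 1969 CE places the injury scar in 1969 − 107 = 1862 CE.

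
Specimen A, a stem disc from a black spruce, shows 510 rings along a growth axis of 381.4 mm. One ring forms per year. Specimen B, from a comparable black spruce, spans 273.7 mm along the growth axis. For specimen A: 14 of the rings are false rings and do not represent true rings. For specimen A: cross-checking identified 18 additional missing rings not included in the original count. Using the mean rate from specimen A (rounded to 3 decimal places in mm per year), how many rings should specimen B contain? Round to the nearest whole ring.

369 rings

Specimen A: adjusted count: 510 − 14 + 18 = 514 rings.
A: Mean rate = 381.4 mm / 514 years ≈ 0.742 mm/year.
Specimen B: 273.7 mm / 0.742 mm per year = 368.87 years ≈ 369 rings.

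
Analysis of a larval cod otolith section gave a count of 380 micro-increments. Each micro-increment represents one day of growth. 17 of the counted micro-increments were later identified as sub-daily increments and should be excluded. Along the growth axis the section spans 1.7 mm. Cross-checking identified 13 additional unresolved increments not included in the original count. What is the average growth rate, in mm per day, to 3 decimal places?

True micro-increment count = 380 − 17 + 13 = 376.
Extension rate ≈ 1.7 / 376 = 0.005 mm per day.

0.005 mm per day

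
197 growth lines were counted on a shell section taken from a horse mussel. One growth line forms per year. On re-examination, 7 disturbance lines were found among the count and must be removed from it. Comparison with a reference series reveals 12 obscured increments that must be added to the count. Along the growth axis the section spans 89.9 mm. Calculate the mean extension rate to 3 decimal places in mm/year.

True growth line count = 197 − 7 + 12 = 202.
Extension rate ≈ 89.9 / 202 = 0.445 mm/year.

0.445 mm/year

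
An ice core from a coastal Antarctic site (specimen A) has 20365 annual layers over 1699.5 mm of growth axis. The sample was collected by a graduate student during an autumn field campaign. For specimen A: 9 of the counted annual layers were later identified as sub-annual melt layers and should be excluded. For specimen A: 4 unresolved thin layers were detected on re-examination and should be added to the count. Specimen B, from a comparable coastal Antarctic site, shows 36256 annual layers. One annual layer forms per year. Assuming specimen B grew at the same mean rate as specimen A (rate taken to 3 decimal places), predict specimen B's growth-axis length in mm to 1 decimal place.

3009.2 mm

Specimen A: true annual layer count = 20365 − 9 + 4 = 20360.
A: Mean rate = 1699.5 mm / 20360 years ≈ 0.083 mm per year.
For B, 0.083 mm/year × 36256 years = 3009.2 mm.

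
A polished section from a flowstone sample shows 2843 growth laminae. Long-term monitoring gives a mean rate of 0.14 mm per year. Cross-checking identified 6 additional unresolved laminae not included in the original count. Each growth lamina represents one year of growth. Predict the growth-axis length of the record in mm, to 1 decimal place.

398.9 mm

Adjusted count: 2843 + 6 = 2849 growth laminae.
Length ≈ 0.14 × 2849 = 398.9 mm.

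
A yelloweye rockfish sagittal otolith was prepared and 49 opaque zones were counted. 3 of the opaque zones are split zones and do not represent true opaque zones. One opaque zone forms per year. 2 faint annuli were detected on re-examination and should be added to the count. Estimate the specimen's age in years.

48 yr

Adjusted count: 49 − 3 + 2 = 48 opaque zones.
With a one-to-one opaque zone periodicity this is 48 years.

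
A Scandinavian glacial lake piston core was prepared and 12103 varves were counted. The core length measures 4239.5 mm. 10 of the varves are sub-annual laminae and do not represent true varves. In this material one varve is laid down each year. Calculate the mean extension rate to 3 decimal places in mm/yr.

0.351 mm/yr

True varve count = 12103 − 10 = 12093.
4239.5 mm over 12093 years gives 4239.5 / 12093 ≈ 0.351 mm/yr.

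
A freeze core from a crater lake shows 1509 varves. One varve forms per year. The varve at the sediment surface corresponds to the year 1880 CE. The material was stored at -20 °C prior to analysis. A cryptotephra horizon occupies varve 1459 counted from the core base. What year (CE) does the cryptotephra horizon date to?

1830 CE

Between varve 1459 and the sediment surface there are 1509 − 1459 = 50 varves.
1880 − 50 = 1830 CE.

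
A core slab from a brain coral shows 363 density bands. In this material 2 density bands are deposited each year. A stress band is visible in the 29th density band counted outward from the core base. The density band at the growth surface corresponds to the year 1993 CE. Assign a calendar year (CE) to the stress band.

1826 CE

363 − 29 = 334 density bands lie beyond the stress band toward the growth surface.
With 2 density bands per year, 334 / 2 = 167 years.
The density band at the growth surface is 1993 CE, so the stress band dates to 1993 − 167 = 1826 CE.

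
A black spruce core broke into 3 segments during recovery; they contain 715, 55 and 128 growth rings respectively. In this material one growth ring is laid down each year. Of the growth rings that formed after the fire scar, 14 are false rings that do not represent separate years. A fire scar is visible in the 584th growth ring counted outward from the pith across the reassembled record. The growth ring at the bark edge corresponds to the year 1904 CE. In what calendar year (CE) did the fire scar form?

Total growth rings = 715 + 55 + 128 = 898.
Between growth ring 584 and the bark edge there are 898 − 584 = 314 growth rings.
Removing the 14 false growth rings leaves 314 − 14 = 300 true growth rings beyond the fire scar.
The growth ring at the bark edge is 1904 CE, so the fire scar dates to 1904 − 300 = 1604 CE.

1604 CE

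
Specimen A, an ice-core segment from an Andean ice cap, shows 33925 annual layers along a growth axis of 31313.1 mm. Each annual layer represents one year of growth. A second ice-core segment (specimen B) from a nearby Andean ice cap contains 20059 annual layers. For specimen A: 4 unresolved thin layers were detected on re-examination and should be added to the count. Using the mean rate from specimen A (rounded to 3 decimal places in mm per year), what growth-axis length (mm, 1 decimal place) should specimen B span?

18514.5 mm

Specimen A: correcting the raw count gives 33925 + 4 = 33929 true annual layers.
A: Mean rate = 31313.1 mm / 33929 years ≈ 0.923 mm/year.
Length of B = 0.923 × 20059 = 18514.5 mm.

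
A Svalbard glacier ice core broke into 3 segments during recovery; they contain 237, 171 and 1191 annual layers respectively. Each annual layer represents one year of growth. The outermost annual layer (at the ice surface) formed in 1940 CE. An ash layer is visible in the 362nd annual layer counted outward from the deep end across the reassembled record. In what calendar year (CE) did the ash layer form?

703 CE

Total annual layers = 237 + 171 + 1191 = 1599.
The ash layer sits at annual layer 362 from the deep end, so 1599 − 362 = 1237 annual layers formed after it.
Counting back 1237 years from 1940 CE places the ash layer in 1940 − 1237 = 703 CE.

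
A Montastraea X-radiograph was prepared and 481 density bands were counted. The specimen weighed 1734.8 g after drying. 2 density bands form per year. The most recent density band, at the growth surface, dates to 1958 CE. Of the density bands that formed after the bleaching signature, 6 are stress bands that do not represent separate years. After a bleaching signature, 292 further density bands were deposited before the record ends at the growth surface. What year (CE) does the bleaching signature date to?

1815 CE

There are 292 density bands younger than the bleaching signature.
Removing the 6 false density bands leaves 292 − 6 = 286 true density bands beyond the bleaching signature.
Dividing by 2 density bands per year: 286 / 2 = 143 years.
1958 − 143 = 1815 CE.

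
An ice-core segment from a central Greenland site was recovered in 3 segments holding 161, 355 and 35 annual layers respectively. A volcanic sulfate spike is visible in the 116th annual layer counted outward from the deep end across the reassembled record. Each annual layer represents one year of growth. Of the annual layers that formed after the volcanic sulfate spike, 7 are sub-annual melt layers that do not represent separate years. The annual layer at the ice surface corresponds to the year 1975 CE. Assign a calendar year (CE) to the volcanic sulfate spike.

1547 CE

Total annual layers = 161 + 355 + 35 = 551.
The volcanic sulfate spike sits at annual layer 116 from the deep end, so 551 − 116 = 435 annual layers formed after it.
435 − 7 false = 428 true annual layers after the volcanic sulfate spike.
Counting back 428 years from 1975 CE places the volcanic sulfate spike in 1975 − 428 = 1547 CE.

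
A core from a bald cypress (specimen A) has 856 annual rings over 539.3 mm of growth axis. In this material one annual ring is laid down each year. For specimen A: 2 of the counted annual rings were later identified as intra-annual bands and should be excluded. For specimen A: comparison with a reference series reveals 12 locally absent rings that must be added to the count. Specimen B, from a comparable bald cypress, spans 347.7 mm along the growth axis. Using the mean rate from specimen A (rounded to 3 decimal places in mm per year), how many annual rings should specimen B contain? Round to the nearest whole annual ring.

Specimen A: adjusted count: 856 − 2 + 12 = 866 annual rings.
A: 539.3 mm over 866 years gives 539.3 / 866 ≈ 0.623 mm/yr.
B spans 347.7 / 0.623 = 558.11 years ≈ 558 annual rings.

558 annual rings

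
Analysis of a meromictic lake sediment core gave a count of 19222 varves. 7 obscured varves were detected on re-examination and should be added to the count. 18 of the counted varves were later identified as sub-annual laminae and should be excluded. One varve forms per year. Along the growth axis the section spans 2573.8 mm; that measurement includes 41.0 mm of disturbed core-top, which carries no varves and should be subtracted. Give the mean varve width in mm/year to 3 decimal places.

0.132 mm/year

After corrections the count is 19222 − 18 + 7 = 19211 varves.
Removing the 41.0 mm offcut leaves 2573.8 − 41.0 = 2532.8 mm.
Mean rate = 2532.8 mm / 19211 years ≈ 0.132 mm/year.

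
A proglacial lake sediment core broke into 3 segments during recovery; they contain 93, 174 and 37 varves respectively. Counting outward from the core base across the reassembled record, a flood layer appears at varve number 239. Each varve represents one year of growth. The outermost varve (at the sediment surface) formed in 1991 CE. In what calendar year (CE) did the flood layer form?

Total varves = 93 + 174 + 37 = 304.
Between varve 239 and the sediment surface there are 304 − 239 = 65 varves.
The varve at the sediment surface is 1991 CE, so the flood layer dates to 1991 − 65 = 1926 CE.

1926 CE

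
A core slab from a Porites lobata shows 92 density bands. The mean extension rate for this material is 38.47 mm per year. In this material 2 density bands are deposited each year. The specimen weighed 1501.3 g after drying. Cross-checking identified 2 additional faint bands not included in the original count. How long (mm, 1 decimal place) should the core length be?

Adjusted count: 92 + 2 = 94 density bands.
With 2 density bands per year, 94 / 2 = 47 years.
Predicted length = 38.47 mm/year × 47 years = 1808.1 mm.

1808.1 mm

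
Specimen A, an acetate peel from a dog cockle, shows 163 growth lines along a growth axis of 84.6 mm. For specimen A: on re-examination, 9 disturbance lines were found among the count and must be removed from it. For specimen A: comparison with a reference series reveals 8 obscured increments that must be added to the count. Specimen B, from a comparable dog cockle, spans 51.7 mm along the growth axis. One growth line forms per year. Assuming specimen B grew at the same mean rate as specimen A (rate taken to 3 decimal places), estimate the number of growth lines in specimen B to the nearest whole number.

99 growth lines

Specimen A: adjusted count: 163 − 9 + 8 = 162 growth lines.
A: 84.6 mm over 162 years gives 84.6 / 162 ≈ 0.522 mm/year.
Specimen B: 51.7 mm / 0.522 mm per year = 99.04 years ≈ 99 growth lines.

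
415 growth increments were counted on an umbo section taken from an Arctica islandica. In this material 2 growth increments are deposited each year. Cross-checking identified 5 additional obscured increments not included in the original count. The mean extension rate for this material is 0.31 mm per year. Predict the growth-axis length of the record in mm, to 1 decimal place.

65.1 mm

After corrections the count is 415 + 5 = 420 growth increments.
Dividing by 2 growth increments per year: 420 / 2 = 210 years.
210 years at 0.31 mm/year gives 0.31 × 210 = 65.1 mm.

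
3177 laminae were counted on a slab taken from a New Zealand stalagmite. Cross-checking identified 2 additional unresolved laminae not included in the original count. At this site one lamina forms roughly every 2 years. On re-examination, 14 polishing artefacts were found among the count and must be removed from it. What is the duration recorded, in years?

6330 yr

After corrections the count is 3177 − 14 + 2 = 3165 laminae.
3165 laminae at 2 years each span 3165 × 2 = 6330 years.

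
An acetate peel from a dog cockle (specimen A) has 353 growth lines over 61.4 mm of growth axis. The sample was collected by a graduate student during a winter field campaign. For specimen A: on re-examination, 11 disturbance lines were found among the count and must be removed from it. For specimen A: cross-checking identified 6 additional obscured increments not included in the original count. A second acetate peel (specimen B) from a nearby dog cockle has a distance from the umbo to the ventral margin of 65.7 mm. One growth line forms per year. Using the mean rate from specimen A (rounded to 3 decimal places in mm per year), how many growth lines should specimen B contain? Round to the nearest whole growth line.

Specimen A: after corrections the count is 353 − 11 + 6 = 348 growth lines.
A: Mean rate = 61.4 mm / 348 years ≈ 0.176 mm per year.
For B, 65.7 / 0.176 = 373.30 years ≈ 373 growth lines.

373 growth lines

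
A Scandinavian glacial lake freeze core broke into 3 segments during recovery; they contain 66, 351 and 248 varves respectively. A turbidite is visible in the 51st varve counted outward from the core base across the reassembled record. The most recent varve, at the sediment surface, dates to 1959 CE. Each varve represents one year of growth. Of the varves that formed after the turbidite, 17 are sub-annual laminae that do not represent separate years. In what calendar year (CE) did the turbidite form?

Total varves = 66 + 351 + 248 = 665.
665 − 51 = 614 varves lie beyond the turbidite toward the sediment surface.
614 − 17 false = 597 true varves after the turbidite.
The varve at the sediment surface is 1959 CE, so the turbidite dates to 1959 − 597 = 1362 CE.

1362 CE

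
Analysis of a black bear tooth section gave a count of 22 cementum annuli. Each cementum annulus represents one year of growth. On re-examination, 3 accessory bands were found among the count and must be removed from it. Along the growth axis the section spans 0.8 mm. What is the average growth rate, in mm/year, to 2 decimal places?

0.04 mm/year

Correcting the raw count gives 22 − 3 = 19 true cementum annuli.
0.8 mm over 19 years gives 0.8 / 19 ≈ 0.04 mm/year.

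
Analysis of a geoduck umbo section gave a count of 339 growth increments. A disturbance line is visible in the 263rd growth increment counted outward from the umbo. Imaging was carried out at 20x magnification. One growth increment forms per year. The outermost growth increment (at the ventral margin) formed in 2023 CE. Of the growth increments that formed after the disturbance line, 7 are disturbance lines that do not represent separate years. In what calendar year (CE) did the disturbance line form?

339 − 263 = 76 growth increments lie beyond the disturbance line toward the ventral margin.
Excluding 7 false growth increments: 76 − 7 = 69.
2023 − 69 = 1954 CE.

1954 CE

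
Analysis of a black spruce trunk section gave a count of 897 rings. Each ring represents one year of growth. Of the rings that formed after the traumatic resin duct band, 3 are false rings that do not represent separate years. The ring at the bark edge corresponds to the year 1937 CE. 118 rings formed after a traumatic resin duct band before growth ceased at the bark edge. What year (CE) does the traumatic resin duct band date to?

There are 118 rings younger than the traumatic resin duct band.
Removing the 3 false rings leaves 118 − 3 = 115 true rings beyond the traumatic resin duct band.
1937 − 115 = 1822 CE.

1822 CE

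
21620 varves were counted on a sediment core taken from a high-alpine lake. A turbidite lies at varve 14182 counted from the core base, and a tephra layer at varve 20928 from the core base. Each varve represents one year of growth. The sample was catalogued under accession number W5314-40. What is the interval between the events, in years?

Separation: 20928 − 14182 = 6746 varves.
One varve per year makes the interval 6746 years.

6746 yr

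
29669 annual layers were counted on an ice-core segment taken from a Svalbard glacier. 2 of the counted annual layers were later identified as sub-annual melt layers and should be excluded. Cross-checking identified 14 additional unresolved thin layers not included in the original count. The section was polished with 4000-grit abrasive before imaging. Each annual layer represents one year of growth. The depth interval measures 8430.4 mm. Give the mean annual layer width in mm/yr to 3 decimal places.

Adjusted count: 29669 − 2 + 14 = 29681 annual layers.
Extension rate ≈ 8430.4 / 29681 = 0.284 mm/yr.

0.284 mm/yr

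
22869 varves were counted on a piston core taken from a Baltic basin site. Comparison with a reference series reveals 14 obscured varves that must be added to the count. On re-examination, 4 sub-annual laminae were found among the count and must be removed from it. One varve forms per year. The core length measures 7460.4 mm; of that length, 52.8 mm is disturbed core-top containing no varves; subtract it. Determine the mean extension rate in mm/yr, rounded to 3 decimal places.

Adjusted count: 22869 − 4 + 14 = 22879 varves.
The growth record spans 7460.4 − 52.8 = 7407.6 mm.
Extension rate ≈ 7407.6 / 22879 = 0.324 mm/yr.

0.324 mm/yr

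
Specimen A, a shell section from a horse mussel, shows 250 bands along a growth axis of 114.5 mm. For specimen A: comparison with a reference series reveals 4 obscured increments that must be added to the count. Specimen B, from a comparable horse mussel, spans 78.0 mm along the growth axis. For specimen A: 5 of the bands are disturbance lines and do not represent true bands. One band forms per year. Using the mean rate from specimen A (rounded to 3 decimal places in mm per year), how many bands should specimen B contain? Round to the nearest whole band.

170 bands

Specimen A: correcting the raw count gives 250 − 5 + 4 = 249 true bands.
A: 114.5 mm over 249 years gives 114.5 / 249 ≈ 0.460 mm/year.
For B, 78.0 / 0.460 = 169.57 years ≈ 170 bands.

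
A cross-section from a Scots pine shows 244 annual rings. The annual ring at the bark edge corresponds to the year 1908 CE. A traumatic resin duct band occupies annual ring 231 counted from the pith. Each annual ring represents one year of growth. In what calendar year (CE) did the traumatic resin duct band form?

1895 CE

Between annual ring 231 and the bark edge there are 244 − 231 = 13 annual rings.
The annual ring at the bark edge is 1908 CE, so the traumatic resin duct band dates to 1908 − 13 = 1895 CE.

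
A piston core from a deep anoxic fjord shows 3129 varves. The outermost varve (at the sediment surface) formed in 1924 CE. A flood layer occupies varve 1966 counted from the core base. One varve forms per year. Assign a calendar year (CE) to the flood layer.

761 CE

Between varve 1966 and the sediment surface there are 3129 − 1966 = 1163 varves.
1924 − 1163 = 761 CE.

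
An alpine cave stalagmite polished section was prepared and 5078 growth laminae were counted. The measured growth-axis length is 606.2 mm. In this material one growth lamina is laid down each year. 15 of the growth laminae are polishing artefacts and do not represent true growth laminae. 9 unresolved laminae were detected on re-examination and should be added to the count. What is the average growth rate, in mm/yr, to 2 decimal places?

True growth lamina count = 5078 − 15 + 9 = 5072.
606.2 mm over 5072 years gives 606.2 / 5072 ≈ 0.12 mm/yr.

0.12 mm/yr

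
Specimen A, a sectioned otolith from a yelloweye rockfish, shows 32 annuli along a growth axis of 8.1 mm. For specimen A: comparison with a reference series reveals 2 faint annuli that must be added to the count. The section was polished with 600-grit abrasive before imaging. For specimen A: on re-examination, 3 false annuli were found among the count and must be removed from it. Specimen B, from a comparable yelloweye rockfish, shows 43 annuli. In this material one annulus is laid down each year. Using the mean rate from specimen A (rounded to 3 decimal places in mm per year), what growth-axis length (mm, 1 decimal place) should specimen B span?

11.2 mm

Specimen A: adjusted count: 32 − 3 + 2 = 31 annuli.
A: Extension rate ≈ 8.1 / 31 = 0.261 mm/year.
B's length ≈ 0.261 × 43 = 11.2 mm.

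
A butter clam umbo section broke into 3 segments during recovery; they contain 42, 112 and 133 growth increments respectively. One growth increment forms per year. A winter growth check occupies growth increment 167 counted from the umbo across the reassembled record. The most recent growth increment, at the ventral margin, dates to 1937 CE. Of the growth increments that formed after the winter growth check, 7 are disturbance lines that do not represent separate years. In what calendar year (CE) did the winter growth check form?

1824 CE

Total growth increments = 42 + 112 + 133 = 287.
The winter growth check sits at growth increment 167 from the umbo, so 287 − 167 = 120 growth increments formed after it.
120 − 7 false = 113 true growth increments after the winter growth check.
Counting back 113 years from 1937 CE places the winter growth check in 1937 − 113 = 1824 CE.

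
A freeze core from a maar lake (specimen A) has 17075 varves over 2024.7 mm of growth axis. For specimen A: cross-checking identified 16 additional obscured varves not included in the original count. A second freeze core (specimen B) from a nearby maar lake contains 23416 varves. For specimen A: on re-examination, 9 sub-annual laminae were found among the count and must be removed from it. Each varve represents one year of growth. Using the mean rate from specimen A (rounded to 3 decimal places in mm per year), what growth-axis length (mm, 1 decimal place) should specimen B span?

Specimen A: after corrections the count is 17075 − 9 + 16 = 17082 varves.
A: Mean rate = 2024.7 mm / 17082 years ≈ 0.119 mm/year.
For B, 0.119 mm/year × 23416 years = 2786.5 mm.

2786.5 mm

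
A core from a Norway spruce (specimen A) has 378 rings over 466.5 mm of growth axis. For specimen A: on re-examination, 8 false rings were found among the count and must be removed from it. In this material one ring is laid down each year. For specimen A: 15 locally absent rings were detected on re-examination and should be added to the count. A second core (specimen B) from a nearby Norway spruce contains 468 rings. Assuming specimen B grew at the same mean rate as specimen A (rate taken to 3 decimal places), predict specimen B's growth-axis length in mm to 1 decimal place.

Specimen A: correcting the raw count gives 378 − 8 + 15 = 385 true rings.
A: Extension rate ≈ 466.5 / 385 = 1.212 mm per year.
For B, 1.212 mm/year × 468 years = 567.2 mm.

567.2 mm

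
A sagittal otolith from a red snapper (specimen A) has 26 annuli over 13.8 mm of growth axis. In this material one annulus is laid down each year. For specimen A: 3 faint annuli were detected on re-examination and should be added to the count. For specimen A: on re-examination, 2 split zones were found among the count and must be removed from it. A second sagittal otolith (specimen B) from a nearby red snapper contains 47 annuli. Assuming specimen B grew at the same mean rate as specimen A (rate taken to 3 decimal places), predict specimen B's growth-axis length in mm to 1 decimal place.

Specimen A: after corrections the count is 26 − 2 + 3 = 27 annuli.
A: Mean rate = 13.8 mm / 27 years ≈ 0.511 mm per year.
For B, 0.511 mm/year × 47 years = 24.0 mm.

24.0 mm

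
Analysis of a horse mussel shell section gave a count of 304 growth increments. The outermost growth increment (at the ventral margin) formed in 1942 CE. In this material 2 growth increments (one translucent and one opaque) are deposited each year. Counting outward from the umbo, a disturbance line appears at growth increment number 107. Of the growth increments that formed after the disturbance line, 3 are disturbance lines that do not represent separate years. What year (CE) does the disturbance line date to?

Between growth increment 107 and the ventral margin there are 304 − 107 = 197 growth increments.
197 − 3 false = 194 true growth increments after the disturbance line.
With 2 growth increments per year, 194 / 2 = 97 years.
Counting back 97 years from 1942 CE places the disturbance line in 1942 − 97 = 1845 CE.

1845 CE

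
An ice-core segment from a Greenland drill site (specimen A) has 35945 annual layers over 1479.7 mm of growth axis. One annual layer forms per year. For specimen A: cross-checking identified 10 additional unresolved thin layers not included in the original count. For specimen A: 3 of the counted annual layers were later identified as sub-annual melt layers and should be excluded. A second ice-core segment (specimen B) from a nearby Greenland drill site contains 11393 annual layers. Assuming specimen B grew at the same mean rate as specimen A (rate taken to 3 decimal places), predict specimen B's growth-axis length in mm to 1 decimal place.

467.1 mm

Specimen A: true annual layer count = 35945 − 3 + 10 = 35952.
A: 1479.7 mm over 35952 years gives 1479.7 / 35952 ≈ 0.041 mm/year.
B's length ≈ 0.041 × 11393 = 467.1 mm.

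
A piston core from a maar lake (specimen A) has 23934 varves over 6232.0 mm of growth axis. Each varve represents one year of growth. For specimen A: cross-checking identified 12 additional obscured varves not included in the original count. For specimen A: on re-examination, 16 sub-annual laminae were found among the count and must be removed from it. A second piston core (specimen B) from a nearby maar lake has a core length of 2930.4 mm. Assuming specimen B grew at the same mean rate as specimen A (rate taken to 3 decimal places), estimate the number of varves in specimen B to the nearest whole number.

11271 varves

Specimen A: after corrections the count is 23934 − 16 + 12 = 23930 varves.
A: Extension rate ≈ 6232.0 / 23930 = 0.260 mm/yr.
For B, 2930.4 / 0.260 = 11270.77 years ≈ 11271 varves.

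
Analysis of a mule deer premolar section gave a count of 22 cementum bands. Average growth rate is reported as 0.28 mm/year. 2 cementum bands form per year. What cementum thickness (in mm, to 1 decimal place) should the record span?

With 2 cementum bands per year, 22 / 2 = 11 years.
11 years at 0.28 mm/year gives 0.28 × 11 = 3.1 mm.

3.1 mm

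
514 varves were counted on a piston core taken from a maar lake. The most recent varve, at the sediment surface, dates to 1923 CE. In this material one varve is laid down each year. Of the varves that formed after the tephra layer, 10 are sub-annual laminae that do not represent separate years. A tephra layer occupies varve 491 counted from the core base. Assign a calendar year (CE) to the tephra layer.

1910 CE

Between varve 491 and the sediment surface there are 514 − 491 = 23 varves.
Removing the 10 false varves leaves 23 − 10 = 13 true varves beyond the tephra layer.
Counting back 13 years from 1923 CE places the tephra layer in 1923 − 13 = 1910 CE.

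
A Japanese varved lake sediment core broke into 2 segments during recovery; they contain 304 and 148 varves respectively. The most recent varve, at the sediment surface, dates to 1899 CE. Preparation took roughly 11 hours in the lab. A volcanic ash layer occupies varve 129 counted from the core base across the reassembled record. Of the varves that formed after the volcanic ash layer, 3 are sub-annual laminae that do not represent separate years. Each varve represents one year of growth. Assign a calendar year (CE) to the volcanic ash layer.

1579 CE

Total varves = 304 + 148 = 452.
452 − 129 = 323 varves lie beyond the volcanic ash layer toward the sediment surface.
Excluding 3 false varves: 323 − 3 = 320.
The varve at the sediment surface is 1899 CE, so the volcanic ash layer dates to 1899 − 320 = 1579 CE.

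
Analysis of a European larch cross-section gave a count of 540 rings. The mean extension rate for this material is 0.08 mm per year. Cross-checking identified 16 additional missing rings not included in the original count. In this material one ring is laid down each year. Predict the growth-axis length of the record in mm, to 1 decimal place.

After corrections the count is 540 + 16 = 556 rings.
Length ≈ 0.08 × 556 = 44.5 mm.

44.5 mm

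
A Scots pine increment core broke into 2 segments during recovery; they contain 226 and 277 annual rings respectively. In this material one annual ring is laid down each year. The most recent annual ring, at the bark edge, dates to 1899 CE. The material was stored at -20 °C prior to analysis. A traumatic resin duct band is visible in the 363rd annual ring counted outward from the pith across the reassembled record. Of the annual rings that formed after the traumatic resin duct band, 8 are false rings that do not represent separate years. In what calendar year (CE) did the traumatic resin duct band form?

Total annual rings = 226 + 277 = 503.
503 − 363 = 140 annual rings lie beyond the traumatic resin duct band toward the bark edge.
Removing the 8 false annual rings leaves 140 − 8 = 132 true annual rings beyond the traumatic resin duct band.
The annual ring at the bark edge is 1899 CE, so the traumatic resin duct band dates to 1899 − 132 = 1767 CE.

1767 CE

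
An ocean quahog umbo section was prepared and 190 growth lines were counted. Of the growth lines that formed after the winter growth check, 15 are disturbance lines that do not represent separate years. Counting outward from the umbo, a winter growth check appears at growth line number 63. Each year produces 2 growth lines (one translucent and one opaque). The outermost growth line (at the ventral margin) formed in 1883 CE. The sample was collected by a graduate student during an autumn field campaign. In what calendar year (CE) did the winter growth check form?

1827 CE

Between growth line 63 and the ventral margin there are 190 − 63 = 127 growth lines.
Excluding 15 false growth lines: 127 − 15 = 112.
Dividing by 2 growth lines per year: 112 / 2 = 56 years.
Counting back 56 years from 1883 CE places the winter growth check in 1883 − 56 = 1827 CE.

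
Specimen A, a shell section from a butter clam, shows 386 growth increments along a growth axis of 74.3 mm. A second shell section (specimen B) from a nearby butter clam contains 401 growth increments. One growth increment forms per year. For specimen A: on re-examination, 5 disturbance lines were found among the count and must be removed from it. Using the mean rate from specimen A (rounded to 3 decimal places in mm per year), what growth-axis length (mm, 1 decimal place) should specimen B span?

Specimen A: correcting the raw count gives 386 − 5 = 381 true growth increments.
A: Extension rate ≈ 74.3 / 381 = 0.195 mm/yr.
For B, 0.195 mm/year × 401 years = 78.2 mm.

78.2 mm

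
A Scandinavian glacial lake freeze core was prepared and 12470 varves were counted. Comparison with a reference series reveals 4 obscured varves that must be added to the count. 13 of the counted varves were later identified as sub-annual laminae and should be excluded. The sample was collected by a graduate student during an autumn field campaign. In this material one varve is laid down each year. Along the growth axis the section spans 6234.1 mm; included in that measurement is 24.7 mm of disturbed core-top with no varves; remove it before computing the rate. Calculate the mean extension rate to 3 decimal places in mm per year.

0.498 mm per year

After corrections the count is 12470 − 13 + 4 = 12461 varves.
The growth record spans 6234.1 − 24.7 = 6209.4 mm.
Extension rate ≈ 6209.4 / 12461 = 0.498 mm per year.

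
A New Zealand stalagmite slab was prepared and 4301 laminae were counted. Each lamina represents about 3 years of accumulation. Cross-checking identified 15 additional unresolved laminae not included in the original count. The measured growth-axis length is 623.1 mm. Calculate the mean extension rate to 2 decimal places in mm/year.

0.05 mm/year

Adjusted count: 4301 + 15 = 4316 laminae.
4316 laminae at 3 years each span 4316 × 3 = 12948 years.
623.1 mm over 12948 years gives 623.1 / 12948 ≈ 0.05 mm/year.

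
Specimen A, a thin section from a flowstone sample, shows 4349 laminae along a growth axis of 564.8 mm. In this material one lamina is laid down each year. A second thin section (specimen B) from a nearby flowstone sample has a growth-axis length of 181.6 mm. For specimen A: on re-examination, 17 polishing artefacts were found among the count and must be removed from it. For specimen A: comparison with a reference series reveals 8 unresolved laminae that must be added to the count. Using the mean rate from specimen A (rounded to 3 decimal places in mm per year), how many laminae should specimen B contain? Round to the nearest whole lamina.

1397 laminae

Specimen A: true lamina count = 4349 − 17 + 8 = 4340.
A: Extension rate ≈ 564.8 / 4340 = 0.130 mm/yr.
For B, 181.6 / 0.130 = 1396.92 years ≈ 1397 laminae.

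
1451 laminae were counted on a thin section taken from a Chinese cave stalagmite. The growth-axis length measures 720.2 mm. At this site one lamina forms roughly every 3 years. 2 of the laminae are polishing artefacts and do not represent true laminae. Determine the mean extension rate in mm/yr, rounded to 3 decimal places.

Correcting the raw count gives 1451 − 2 = 1449 true laminae.
Multiplying by 3 years per lamina: 1449 × 3 = 4347 years.
720.2 mm over 4347 years gives 720.2 / 4347 ≈ 0.166 mm/yr.

0.166 mm/yr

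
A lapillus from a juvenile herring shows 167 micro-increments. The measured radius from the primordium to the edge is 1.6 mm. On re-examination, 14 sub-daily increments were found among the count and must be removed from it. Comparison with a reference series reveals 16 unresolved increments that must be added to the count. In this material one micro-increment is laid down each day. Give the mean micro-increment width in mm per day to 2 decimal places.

True micro-increment count = 167 − 14 + 16 = 169.
1.6 mm over 169 days gives 1.6 / 169 ≈ 0.01 mm per day.

0.01 mm per day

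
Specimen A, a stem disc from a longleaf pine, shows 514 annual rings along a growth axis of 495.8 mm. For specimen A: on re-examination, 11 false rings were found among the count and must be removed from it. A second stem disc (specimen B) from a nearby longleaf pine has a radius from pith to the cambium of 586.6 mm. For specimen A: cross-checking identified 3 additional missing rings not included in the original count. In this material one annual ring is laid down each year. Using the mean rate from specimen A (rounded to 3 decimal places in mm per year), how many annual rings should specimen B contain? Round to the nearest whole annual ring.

Specimen A: true annual ring count = 514 − 11 + 3 = 506.
A: Mean rate = 495.8 mm / 506 years ≈ 0.980 mm/yr.
B spans 586.6 / 0.980 = 598.57 years ≈ 599 annual rings.

599 annual rings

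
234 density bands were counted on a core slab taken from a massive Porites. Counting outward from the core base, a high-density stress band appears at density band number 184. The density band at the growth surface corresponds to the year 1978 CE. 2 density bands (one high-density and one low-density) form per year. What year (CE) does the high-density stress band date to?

234 − 184 = 50 density bands lie beyond the high-density stress band toward the growth surface.
Dividing by 2 density bands per year: 50 / 2 = 25 years.
The density band at the growth surface is 1978 CE, so the high-density stress band dates to 1978 − 25 = 1953 CE.

1953 CE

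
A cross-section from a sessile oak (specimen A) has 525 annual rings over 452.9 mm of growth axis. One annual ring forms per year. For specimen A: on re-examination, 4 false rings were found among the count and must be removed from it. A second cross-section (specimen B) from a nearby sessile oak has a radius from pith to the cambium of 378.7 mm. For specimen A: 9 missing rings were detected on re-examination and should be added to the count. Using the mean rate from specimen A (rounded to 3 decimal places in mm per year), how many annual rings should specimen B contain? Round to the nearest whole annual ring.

Specimen A: true annual ring count = 525 − 4 + 9 = 530.
A: Mean rate = 452.9 mm / 530 years ≈ 0.855 mm/yr.
For B, 378.7 / 0.855 = 442.92 years ≈ 443 annual rings.

443 annual rings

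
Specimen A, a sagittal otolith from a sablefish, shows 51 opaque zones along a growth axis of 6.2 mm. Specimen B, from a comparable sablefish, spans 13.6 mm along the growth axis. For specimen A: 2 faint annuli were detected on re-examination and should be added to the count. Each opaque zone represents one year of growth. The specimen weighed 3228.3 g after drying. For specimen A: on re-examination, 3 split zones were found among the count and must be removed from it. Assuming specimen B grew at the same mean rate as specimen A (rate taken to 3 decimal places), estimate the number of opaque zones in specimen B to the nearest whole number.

Specimen A: correcting the raw count gives 51 − 3 + 2 = 50 true opaque zones.
A: Extension rate ≈ 6.2 / 50 = 0.124 mm/year.
For B, 13.6 / 0.124 = 109.68 years ≈ 110 opaque zones.

110 opaque zones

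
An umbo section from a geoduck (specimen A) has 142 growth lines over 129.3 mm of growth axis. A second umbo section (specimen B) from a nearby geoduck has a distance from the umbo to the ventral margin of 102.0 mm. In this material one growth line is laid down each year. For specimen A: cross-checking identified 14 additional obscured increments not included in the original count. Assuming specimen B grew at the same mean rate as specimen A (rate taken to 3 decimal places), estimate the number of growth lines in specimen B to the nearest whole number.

Specimen A: adjusted count: 142 + 14 = 156 growth lines.
A: 129.3 mm over 156 years gives 129.3 / 156 ≈ 0.829 mm per year.
For B, 102.0 / 0.829 = 123.04 years ≈ 123 growth lines.

123 growth lines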